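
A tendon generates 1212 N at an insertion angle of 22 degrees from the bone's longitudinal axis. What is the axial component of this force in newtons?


F_eff = F_tendon * cos(theta)
theta = 22 deg = 0.3840 rad
cos(theta) = 0.9272
F_eff = 1212 * 0.9272
F_eff = 1123.7468


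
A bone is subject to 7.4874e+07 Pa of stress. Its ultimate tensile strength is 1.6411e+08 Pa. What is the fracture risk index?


FRI = applied / ultimate
FRI = 7.4874e+07 / 1.6411e+08
FRI = 0.4562


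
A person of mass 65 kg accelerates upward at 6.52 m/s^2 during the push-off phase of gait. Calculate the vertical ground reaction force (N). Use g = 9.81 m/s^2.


GRF = m * (g + a)
GRF = 65 * (9.81 + 6.52)
GRF = 65 * 16.3300
GRF = 1061.4500


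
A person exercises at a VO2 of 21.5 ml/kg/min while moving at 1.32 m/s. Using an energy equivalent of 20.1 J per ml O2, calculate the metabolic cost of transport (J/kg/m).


Power per kg = VO2 * 20.1 / 60
Power per kg = 21.5 * 20.1 / 60 = 7.2025 W/kg
Cost = power_per_kg / speed
Cost = 7.2025 / 1.32
Cost = 5.4564


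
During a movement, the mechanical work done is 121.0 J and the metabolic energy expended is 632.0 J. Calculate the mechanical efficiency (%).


eta = (W_mech / E_meta) * 100
eta = (121.0 / 632.0) * 100
ratio = 0.1915
eta = 19.1456


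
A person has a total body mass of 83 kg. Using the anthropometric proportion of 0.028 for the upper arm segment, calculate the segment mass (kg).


m_segment = body_mass * fraction
m_segment = 83 * 0.028
m_segment = 2.3240


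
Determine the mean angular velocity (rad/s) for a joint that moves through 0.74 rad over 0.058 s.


omega = delta_theta / delta_t
omega = 0.74 / 0.058
omega = 12.7586


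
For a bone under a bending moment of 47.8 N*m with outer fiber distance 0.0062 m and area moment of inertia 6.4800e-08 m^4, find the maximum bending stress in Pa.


sigma = M * c / I
sigma = 47.8 * 0.0062 / 6.4800e-08
M * c = 0.2964
sigma = 4.5735e+06


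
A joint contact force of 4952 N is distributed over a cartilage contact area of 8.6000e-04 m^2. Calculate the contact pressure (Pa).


P = F / A
P = 4952 / 8.6000e-04
P = 5.7581e+06


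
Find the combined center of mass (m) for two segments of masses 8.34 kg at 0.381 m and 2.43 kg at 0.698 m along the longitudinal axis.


COM = (m1*x1 + m2*x2) / (m1 + m2)
COM = (8.34*0.381 + 2.43*0.698) / (8.34 + 2.43)
Numerator = 4.8737
Denominator = 10.7700
COM = 0.4525


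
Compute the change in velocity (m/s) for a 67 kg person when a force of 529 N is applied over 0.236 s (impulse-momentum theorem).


J = F * dt = 529 * 0.236 = 124.8440 N*s
delta_v = J / m
delta_v = 124.8440 / 67
delta_v = 1.8633


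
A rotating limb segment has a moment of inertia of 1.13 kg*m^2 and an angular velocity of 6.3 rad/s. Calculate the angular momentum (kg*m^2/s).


L = I * omega
L = 1.13 * 6.3
L = 7.1190


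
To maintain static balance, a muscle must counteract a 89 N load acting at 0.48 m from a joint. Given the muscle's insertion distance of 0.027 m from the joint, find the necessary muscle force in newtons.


F_muscle = W * d_load / d_muscle
F_muscle = 89 * 0.48 / 0.027
Numerator = 42.7200
F_muscle = 1582.2222


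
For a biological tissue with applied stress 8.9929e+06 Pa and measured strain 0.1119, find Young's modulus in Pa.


E = stress / strain
E = 8.9929e+06 / 0.1119
E = 8.0366e+07


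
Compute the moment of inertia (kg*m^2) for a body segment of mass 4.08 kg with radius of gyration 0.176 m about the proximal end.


I = m * k^2
I = 4.08 * 0.176^2
k^2 = 0.0310
I = 0.1264


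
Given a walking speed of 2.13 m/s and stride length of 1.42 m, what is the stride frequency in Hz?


f = v / stride_length
f = 2.13 / 1.42
f = 1.5000


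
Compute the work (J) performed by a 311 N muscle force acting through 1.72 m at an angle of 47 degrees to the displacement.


W = F * d * cos(theta)
theta = 47 deg = 0.8203 rad
cos(theta) = 0.6820
W = 311 * 1.72 * 0.6820
W = 364.8146


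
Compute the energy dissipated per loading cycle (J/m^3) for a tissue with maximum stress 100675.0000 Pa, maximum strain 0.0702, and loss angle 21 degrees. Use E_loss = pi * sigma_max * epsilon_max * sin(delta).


E_loss = pi * sigma_max * epsilon_max * sin(delta)
delta = 21 deg = 0.3665 rad
sin(delta) = 0.3584
E_loss = pi * 100675.0000 * 0.0702 * 0.3584
E_loss = 7956.7880


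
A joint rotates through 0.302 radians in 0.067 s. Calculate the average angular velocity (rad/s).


omega = delta_theta / delta_t
omega = 0.302 / 0.067
omega = 4.5075


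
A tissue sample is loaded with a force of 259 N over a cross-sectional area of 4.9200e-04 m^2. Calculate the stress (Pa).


stress = F / A
stress = 259 / 4.9200e-04
stress = 526422.7642


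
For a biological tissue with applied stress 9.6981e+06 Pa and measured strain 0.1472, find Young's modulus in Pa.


E = stress / strain
E = 9.6981e+06 / 0.1472
E = 6.5884e+07


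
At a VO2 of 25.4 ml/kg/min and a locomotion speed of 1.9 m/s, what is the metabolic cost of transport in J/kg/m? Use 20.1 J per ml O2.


Power per kg = VO2 * 20.1 / 60
Power per kg = 25.4 * 20.1 / 60 = 8.5090 W/kg
Cost = power_per_kg / speed
Cost = 8.5090 / 1.9
Cost = 4.4784


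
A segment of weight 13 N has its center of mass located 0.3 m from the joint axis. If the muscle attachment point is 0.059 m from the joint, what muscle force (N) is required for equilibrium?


F_muscle = W * d_load / d_muscle
F_muscle = 13 * 0.3 / 0.059
Numerator = 3.9000
F_muscle = 66.1017


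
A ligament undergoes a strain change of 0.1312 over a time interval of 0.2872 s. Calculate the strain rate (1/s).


strain_rate = delta_strain / delta_t
strain_rate = 0.1312 / 0.2872
strain_rate = 0.4568


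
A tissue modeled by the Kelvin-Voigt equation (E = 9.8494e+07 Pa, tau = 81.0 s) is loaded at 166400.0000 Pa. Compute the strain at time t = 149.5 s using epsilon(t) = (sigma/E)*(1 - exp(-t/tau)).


epsilon(t) = (sigma/E) * (1 - exp(-t/tau))
sigma/E = 166400.0000 / 9.8494e+07 = 0.0017
exp(-t/tau) = exp(-149.5 / 81.0) = 0.1579
epsilon = 0.0017 * (1 - 0.1579)
epsilon = 0.0014


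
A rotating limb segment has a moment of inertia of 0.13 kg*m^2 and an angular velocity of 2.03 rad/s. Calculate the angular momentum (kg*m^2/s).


L = I * omega
L = 0.13 * 2.03
L = 0.2639


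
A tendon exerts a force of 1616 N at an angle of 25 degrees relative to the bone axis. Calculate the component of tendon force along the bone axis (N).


F_eff = F_tendon * cos(theta)
theta = 25 deg = 0.4363 rad
cos(theta) = 0.9063
F_eff = 1616 * 0.9063
F_eff = 1464.5934


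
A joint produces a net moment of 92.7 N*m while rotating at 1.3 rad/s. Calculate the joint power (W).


P = M * omega
P = 92.7 * 1.3
P = 120.5100


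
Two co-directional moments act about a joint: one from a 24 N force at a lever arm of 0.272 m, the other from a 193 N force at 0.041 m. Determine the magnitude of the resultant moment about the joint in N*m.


M = F1 * d1 + F2 * d2
M = 24 * 0.272 + 193 * 0.041
M = 6.5280 + 7.9130
M = 14.4410


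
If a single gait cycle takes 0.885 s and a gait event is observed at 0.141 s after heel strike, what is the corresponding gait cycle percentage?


pct = (event_time / cycle_time) * 100
pct = (0.141 / 0.885) * 100
ratio = 0.1593
pct = 15.9322


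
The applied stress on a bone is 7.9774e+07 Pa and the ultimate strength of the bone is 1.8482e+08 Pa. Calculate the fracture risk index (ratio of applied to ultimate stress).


FRI = applied / ultimate
FRI = 7.9774e+07 / 1.8482e+08
FRI = 0.4316


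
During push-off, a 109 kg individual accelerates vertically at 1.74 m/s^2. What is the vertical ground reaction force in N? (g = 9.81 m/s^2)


GRF = m * (g + a)
GRF = 109 * (9.81 + 1.74)
GRF = 109 * 11.5500
GRF = 1258.9500


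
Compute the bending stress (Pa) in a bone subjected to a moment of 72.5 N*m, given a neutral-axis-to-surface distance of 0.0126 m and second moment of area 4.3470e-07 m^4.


sigma = M * c / I
sigma = 72.5 * 0.0126 / 4.3470e-07
M * c = 0.9135
sigma = 2.1014e+06


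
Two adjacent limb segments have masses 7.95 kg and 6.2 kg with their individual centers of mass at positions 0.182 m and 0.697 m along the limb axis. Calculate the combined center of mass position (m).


COM = (m1*x1 + m2*x2) / (m1 + m2)
COM = (7.95*0.182 + 6.2*0.697) / (7.95 + 6.2)
Numerator = 5.7683
Denominator = 14.1500
COM = 0.4077


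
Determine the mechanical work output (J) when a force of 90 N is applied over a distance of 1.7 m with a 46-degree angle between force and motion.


W = F * d * cos(theta)
theta = 46 deg = 0.8029 rad
cos(theta) = 0.6947
W = 90 * 1.7 * 0.6947
W = 106.2827


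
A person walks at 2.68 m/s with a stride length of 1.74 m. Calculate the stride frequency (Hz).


f = v / stride_length
f = 2.68 / 1.74
f = 1.5402


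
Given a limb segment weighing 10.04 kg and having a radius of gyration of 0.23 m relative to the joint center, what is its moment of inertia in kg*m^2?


I = m * k^2
I = 10.04 * 0.23^2
k^2 = 0.0529
I = 0.5311


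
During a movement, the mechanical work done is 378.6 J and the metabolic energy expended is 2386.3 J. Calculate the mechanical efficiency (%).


eta = (W_mech / E_meta) * 100
eta = (378.6 / 2386.3) * 100
ratio = 0.1587
eta = 15.8656


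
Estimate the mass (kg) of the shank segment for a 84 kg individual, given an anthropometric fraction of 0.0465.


m_segment = body_mass * fraction
m_segment = 84 * 0.0465
m_segment = 3.9060


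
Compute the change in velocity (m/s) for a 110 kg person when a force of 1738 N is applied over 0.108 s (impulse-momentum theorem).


J = F * dt = 1738 * 0.108 = 187.7040 N*s
delta_v = J / m
delta_v = 187.7040 / 110
delta_v = 1.7064


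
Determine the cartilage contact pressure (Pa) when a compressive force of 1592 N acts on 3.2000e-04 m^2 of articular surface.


P = F / A
P = 1592 / 3.2000e-04
P = 4.9750e+06


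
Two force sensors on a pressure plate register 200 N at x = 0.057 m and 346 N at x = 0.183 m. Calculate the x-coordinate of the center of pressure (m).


COP_x = (F1*x1 + F2*x2) / (F1 + F2)
COP_x = (200*0.057 + 346*0.183) / (200 + 346)
Numerator = 74.7180
Denominator = 546
COP_x = 0.1368


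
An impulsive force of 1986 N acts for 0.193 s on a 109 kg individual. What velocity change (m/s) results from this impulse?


J = F * dt = 1986 * 0.193 = 383.2980 N*s
delta_v = J / m
delta_v = 383.2980 / 109
delta_v = 3.5165


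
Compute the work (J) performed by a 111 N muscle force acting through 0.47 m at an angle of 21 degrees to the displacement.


W = F * d * cos(theta)
theta = 21 deg = 0.3665 rad
cos(theta) = 0.9336
W = 111 * 0.47 * 0.9336
W = 48.7049


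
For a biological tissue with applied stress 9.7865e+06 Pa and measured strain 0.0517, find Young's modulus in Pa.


E = stress / strain
E = 9.7865e+06 / 0.0517
E = 1.8929e+08


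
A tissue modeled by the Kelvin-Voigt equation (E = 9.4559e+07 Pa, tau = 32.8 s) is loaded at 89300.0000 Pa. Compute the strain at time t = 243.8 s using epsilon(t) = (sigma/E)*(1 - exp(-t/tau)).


epsilon(t) = (sigma/E) * (1 - exp(-t/tau))
sigma/E = 89300.0000 / 9.4559e+07 = 9.4438e-04
exp(-t/tau) = exp(-243.8 / 32.8) = 5.9145e-04
epsilon = 9.4438e-04 * (1 - 5.9145e-04)
epsilon = 9.4383e-04


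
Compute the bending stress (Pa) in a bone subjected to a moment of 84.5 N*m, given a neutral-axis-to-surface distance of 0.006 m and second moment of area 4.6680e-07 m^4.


sigma = M * c / I
sigma = 84.5 * 0.006 / 4.6680e-07
M * c = 0.5070
sigma = 1.0861e+06


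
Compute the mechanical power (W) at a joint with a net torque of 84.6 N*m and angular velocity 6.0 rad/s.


P = M * omega
P = 84.6 * 6.0
P = 507.6000


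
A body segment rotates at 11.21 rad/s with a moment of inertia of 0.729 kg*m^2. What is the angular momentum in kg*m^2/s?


L = I * omega
L = 0.729 * 11.21
L = 8.1721


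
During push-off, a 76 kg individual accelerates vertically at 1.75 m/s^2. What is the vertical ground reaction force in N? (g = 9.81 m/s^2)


GRF = m * (g + a)
GRF = 76 * (9.81 + 1.75)
GRF = 76 * 11.5600
GRF = 878.5600


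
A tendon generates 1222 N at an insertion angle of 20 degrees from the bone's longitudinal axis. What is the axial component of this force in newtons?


F_eff = F_tendon * cos(theta)
theta = 20 deg = 0.3491 rad
cos(theta) = 0.9397
F_eff = 1222 * 0.9397
F_eff = 1148.3044


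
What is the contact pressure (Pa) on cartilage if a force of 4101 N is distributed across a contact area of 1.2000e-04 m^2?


P = F / A
P = 4101 / 1.2000e-04
P = 3.4175e+07


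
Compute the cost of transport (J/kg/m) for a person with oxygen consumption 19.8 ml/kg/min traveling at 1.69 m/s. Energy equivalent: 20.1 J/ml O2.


Power per kg = VO2 * 20.1 / 60
Power per kg = 19.8 * 20.1 / 60 = 6.6330 W/kg
Cost = power_per_kg / speed
Cost = 6.6330 / 1.69
Cost = 3.9249


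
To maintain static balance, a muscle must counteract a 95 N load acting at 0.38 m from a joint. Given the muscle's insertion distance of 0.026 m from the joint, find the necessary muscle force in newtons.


F_muscle = W * d_load / d_muscle
F_muscle = 95 * 0.38 / 0.026
Numerator = 36.1000
F_muscle = 1388.4615


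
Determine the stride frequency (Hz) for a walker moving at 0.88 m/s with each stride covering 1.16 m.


f = v / stride_length
f = 0.88 / 1.16
f = 0.7586


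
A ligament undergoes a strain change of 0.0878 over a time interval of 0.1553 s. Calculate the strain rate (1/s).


strain_rate = delta_strain / delta_t
strain_rate = 0.0878 / 0.1553
strain_rate = 0.5654


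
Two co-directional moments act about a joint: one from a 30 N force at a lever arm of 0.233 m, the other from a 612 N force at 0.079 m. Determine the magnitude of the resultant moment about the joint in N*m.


M = F1 * d1 + F2 * d2
M = 30 * 0.233 + 612 * 0.079
M = 6.9900 + 48.3480
M = 55.3380


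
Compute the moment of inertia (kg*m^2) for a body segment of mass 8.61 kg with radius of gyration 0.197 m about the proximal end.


I = m * k^2
I = 8.61 * 0.197^2
k^2 = 0.0388
I = 0.3341


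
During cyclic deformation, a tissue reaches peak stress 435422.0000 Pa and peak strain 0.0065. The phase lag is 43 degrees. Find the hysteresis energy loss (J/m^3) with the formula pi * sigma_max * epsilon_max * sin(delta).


E_loss = pi * sigma_max * epsilon_max * sin(delta)
delta = 43 deg = 0.7505 rad
sin(delta) = 0.6820
E_loss = pi * 435422.0000 * 0.0065 * 0.6820
E_loss = 6063.9684


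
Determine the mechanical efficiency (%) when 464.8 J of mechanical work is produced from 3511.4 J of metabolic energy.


eta = (W_mech / E_meta) * 100
eta = (464.8 / 3511.4) * 100
ratio = 0.1324
eta = 13.2369


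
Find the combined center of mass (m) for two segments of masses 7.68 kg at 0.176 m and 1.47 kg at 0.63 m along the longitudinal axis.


COM = (m1*x1 + m2*x2) / (m1 + m2)
COM = (7.68*0.176 + 1.47*0.63) / (7.68 + 1.47)
Numerator = 2.2778
Denominator = 9.1500
COM = 0.2489


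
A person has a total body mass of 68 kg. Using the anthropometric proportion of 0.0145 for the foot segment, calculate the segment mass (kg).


m_segment = body_mass * fraction
m_segment = 68 * 0.0145
m_segment = 0.9860


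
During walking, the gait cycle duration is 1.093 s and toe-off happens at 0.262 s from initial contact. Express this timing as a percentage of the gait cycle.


pct = (event_time / cycle_time) * 100
pct = (0.262 / 1.093) * 100
ratio = 0.2397
pct = 23.9707


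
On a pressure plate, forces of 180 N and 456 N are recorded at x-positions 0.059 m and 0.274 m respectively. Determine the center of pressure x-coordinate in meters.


COP_x = (F1*x1 + F2*x2) / (F1 + F2)
COP_x = (180*0.059 + 456*0.274) / (180 + 456)
Numerator = 135.5640
Denominator = 636
COP_x = 0.2132


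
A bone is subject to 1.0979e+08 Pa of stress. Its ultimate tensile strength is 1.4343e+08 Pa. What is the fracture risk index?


FRI = applied / ultimate
FRI = 1.0979e+08 / 1.4343e+08
FRI = 0.7655


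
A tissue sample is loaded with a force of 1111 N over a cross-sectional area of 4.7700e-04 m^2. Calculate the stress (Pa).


stress = F / A
stress = 1111 / 4.7700e-04
stress = 2.3291e+06


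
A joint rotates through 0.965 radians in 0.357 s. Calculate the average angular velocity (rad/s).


omega = delta_theta / delta_t
omega = 0.965 / 0.357
omega = 2.7031


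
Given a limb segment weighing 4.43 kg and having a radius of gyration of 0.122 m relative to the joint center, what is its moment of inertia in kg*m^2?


I = m * k^2
I = 4.43 * 0.122^2
k^2 = 0.0149
I = 0.0659


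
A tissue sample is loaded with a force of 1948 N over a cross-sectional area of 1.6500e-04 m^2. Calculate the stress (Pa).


stress = F / A
stress = 1948 / 1.6500e-04
stress = 1.1806e+07


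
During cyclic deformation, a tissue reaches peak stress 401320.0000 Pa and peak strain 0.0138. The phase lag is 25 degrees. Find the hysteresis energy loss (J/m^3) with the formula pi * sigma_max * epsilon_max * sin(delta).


E_loss = pi * sigma_max * epsilon_max * sin(delta)
delta = 25 deg = 0.4363 rad
sin(delta) = 0.4226
E_loss = pi * 401320.0000 * 0.0138 * 0.4226
E_loss = 7353.0585


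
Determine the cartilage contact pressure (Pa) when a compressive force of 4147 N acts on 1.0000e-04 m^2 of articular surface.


P = F / A
P = 4147 / 1.0000e-04
P = 4.1470e+07


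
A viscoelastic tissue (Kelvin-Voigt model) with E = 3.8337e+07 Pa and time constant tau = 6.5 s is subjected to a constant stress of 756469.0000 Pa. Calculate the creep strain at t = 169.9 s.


epsilon(t) = (sigma/E) * (1 - exp(-t/tau))
sigma/E = 756469.0000 / 3.8337e+07 = 0.0197
exp(-t/tau) = exp(-169.9 / 6.5) = 4.4485e-12
epsilon = 0.0197 * (1 - 4.4485e-12)
epsilon = 0.0197


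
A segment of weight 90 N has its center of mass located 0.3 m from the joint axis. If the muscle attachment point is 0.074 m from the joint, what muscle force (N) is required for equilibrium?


F_muscle = W * d_load / d_muscle
F_muscle = 90 * 0.3 / 0.074
Numerator = 27.0000
F_muscle = 364.8649


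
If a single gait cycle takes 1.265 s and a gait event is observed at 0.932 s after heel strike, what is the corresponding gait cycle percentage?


pct = (event_time / cycle_time) * 100
pct = (0.932 / 1.265) * 100
ratio = 0.7368
pct = 73.6759


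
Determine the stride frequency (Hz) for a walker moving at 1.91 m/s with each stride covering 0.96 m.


f = v / stride_length
f = 1.91 / 0.96
f = 1.9896


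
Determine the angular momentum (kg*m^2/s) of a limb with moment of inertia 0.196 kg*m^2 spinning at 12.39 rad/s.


L = I * omega
L = 0.196 * 12.39
L = 2.4284


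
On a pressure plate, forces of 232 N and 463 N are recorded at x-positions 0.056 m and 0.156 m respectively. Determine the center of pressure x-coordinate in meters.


COP_x = (F1*x1 + F2*x2) / (F1 + F2)
COP_x = (232*0.056 + 463*0.156) / (232 + 463)
Numerator = 85.2200
Denominator = 695
COP_x = 0.1226


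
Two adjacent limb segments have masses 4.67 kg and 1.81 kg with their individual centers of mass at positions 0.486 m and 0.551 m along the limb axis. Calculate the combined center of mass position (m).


COM = (m1*x1 + m2*x2) / (m1 + m2)
COM = (4.67*0.486 + 1.81*0.551) / (4.67 + 1.81)
Numerator = 3.2669
Denominator = 6.4800
COM = 0.5042


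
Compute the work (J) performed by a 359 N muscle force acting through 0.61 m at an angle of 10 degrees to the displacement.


W = F * d * cos(theta)
theta = 10 deg = 0.1745 rad
cos(theta) = 0.9848
W = 359 * 0.61 * 0.9848
W = 215.6630


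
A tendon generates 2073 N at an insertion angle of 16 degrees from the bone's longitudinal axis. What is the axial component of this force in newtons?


F_eff = F_tendon * cos(theta)
theta = 16 deg = 0.2793 rad
cos(theta) = 0.9613
F_eff = 2073 * 0.9613
F_eff = 1992.6955


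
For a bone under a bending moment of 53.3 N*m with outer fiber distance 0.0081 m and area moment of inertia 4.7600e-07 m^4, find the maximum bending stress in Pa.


sigma = M * c / I
sigma = 53.3 * 0.0081 / 4.7600e-07
M * c = 0.4317
sigma = 906995.7983


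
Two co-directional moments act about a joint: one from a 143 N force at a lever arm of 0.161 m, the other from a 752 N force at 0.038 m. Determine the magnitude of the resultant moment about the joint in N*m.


M = F1 * d1 + F2 * d2
M = 143 * 0.161 + 752 * 0.038
M = 23.0230 + 28.5760
M = 51.5990


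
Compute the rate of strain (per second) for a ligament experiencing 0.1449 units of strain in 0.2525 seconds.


strain_rate = delta_strain / delta_t
strain_rate = 0.1449 / 0.2525
strain_rate = 0.5739


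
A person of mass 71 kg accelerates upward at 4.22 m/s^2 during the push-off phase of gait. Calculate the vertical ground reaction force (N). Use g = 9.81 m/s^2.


GRF = m * (g + a)
GRF = 71 * (9.81 + 4.22)
GRF = 71 * 14.0300
GRF = 996.1300


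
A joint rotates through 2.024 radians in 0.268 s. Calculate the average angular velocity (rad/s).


omega = delta_theta / delta_t
omega = 2.024 / 0.268
omega = 7.5522


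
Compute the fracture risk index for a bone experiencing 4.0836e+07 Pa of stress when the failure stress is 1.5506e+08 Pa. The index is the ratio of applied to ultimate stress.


FRI = applied / ultimate
FRI = 4.0836e+07 / 1.5506e+08
FRI = 0.2634


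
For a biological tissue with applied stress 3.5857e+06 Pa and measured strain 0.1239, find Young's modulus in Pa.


E = stress / strain
E = 3.5857e+06 / 0.1239
E = 2.8940e+07


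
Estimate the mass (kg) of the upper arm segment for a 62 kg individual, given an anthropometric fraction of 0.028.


m_segment = body_mass * fraction
m_segment = 62 * 0.028
m_segment = 1.7360


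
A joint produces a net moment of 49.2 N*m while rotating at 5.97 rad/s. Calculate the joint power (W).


P = M * omega
P = 49.2 * 5.97
P = 293.7240


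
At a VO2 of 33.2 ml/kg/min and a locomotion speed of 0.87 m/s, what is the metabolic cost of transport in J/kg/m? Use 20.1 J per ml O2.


Power per kg = VO2 * 20.1 / 60
Power per kg = 33.2 * 20.1 / 60 = 11.1220 W/kg
Cost = power_per_kg / speed
Cost = 11.1220 / 0.87
Cost = 12.7839


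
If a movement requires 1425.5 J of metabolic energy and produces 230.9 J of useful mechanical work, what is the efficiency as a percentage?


eta = (W_mech / E_meta) * 100
eta = (230.9 / 1425.5) * 100
ratio = 0.1620
eta = 16.1978


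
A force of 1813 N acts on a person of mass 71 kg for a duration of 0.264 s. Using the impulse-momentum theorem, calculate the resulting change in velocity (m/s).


J = F * dt = 1813 * 0.264 = 478.6320 N*s
delta_v = J / m
delta_v = 478.6320 / 71
delta_v = 6.7413


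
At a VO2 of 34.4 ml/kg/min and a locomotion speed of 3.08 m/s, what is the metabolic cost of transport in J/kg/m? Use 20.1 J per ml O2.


Power per kg = VO2 * 20.1 / 60
Power per kg = 34.4 * 20.1 / 60 = 11.5240 W/kg
Cost = power_per_kg / speed
Cost = 11.5240 / 3.08
Cost = 3.7416


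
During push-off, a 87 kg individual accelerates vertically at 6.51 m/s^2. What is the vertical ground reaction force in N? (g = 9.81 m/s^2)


GRF = m * (g + a)
GRF = 87 * (9.81 + 6.51)
GRF = 87 * 16.3200
GRF = 1419.8400


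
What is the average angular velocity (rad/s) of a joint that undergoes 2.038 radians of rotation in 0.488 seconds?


omega = delta_theta / delta_t
omega = 2.038 / 0.488
omega = 4.1762


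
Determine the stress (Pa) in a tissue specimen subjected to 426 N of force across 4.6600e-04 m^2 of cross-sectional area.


stress = F / A
stress = 426 / 4.6600e-04
stress = 914163.0901


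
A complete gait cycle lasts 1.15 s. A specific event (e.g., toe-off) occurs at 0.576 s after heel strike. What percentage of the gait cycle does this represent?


pct = (event_time / cycle_time) * 100
pct = (0.576 / 1.15) * 100
ratio = 0.5009
pct = 50.0870


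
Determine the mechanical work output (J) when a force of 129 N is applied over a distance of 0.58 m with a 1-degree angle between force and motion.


W = F * d * cos(theta)
theta = 1 deg = 0.0175 rad
cos(theta) = 0.9998
W = 129 * 0.58 * 0.9998
W = 74.8086


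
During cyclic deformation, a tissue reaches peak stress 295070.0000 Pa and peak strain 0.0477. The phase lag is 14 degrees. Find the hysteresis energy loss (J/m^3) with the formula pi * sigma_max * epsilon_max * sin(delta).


E_loss = pi * sigma_max * epsilon_max * sin(delta)
delta = 14 deg = 0.2443 rad
sin(delta) = 0.2419
E_loss = pi * 295070.0000 * 0.0477 * 0.2419
E_loss = 10697.1598


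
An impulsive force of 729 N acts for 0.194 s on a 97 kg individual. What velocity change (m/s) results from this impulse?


J = F * dt = 729 * 0.194 = 141.4260 N*s
delta_v = J / m
delta_v = 141.4260 / 97
delta_v = 1.4580


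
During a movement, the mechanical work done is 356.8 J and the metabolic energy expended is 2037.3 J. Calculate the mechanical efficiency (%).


eta = (W_mech / E_meta) * 100
eta = (356.8 / 2037.3) * 100
ratio = 0.1751
eta = 17.5134


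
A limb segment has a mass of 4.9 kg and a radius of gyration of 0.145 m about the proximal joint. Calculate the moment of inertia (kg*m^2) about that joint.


I = m * k^2
I = 4.9 * 0.145^2
k^2 = 0.0210
I = 0.1030


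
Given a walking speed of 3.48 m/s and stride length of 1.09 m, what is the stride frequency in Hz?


f = v / stride_length
f = 3.48 / 1.09
f = 3.1927


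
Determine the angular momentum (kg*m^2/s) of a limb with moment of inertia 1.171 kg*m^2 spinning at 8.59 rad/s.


L = I * omega
L = 1.171 * 8.59
L = 10.0589


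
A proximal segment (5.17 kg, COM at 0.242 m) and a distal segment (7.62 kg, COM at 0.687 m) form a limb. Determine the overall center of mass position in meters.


COM = (m1*x1 + m2*x2) / (m1 + m2)
COM = (5.17*0.242 + 7.62*0.687) / (5.17 + 7.62)
Numerator = 6.4861
Denominator = 12.7900
COM = 0.5071


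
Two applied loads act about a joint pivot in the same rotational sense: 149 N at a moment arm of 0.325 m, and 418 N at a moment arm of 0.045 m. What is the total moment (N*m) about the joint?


M = F1 * d1 + F2 * d2
M = 149 * 0.325 + 418 * 0.045
M = 48.4250 + 18.8100
M = 67.2350


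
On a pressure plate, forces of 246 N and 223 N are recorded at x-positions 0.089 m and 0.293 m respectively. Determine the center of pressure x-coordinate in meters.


COP_x = (F1*x1 + F2*x2) / (F1 + F2)
COP_x = (246*0.089 + 223*0.293) / (246 + 223)
Numerator = 87.2330
Denominator = 469
COP_x = 0.1860


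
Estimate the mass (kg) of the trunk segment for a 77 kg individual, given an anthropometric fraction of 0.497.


m_segment = body_mass * fraction
m_segment = 77 * 0.497
m_segment = 38.2690


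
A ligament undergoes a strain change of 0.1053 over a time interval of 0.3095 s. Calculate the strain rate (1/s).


strain_rate = delta_strain / delta_t
strain_rate = 0.1053 / 0.3095
strain_rate = 0.3402


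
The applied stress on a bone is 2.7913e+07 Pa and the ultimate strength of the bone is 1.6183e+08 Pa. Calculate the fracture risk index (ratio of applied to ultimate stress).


FRI = applied / ultimate
FRI = 2.7913e+07 / 1.6183e+08
FRI = 0.1725


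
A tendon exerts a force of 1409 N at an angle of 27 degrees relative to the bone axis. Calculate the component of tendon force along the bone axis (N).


F_eff = F_tendon * cos(theta)
theta = 27 deg = 0.4712 rad
cos(theta) = 0.8910
F_eff = 1409 * 0.8910
F_eff = 1255.4282


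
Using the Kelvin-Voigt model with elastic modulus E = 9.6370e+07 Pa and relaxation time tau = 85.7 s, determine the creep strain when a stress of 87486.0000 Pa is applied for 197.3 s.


epsilon(t) = (sigma/E) * (1 - exp(-t/tau))
sigma/E = 87486.0000 / 9.6370e+07 = 9.0781e-04
exp(-t/tau) = exp(-197.3 / 85.7) = 0.1000
epsilon = 9.0781e-04 * (1 - 0.1000)
epsilon = 8.1700e-04


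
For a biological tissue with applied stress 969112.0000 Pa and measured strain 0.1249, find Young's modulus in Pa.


E = stress / strain
E = 969112.0000 / 0.1249
E = 7.7591e+06


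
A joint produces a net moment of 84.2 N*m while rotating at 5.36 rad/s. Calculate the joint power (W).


P = M * omega
P = 84.2 * 5.36
P = 451.3120


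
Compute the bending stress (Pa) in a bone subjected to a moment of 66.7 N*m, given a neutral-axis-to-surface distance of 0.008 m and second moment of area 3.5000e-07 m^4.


sigma = M * c / I
sigma = 66.7 * 0.008 / 3.5000e-07
M * c = 0.5336
sigma = 1.5246e+06


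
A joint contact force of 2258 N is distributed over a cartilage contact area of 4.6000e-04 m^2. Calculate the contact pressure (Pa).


P = F / A
P = 2258 / 4.6000e-04
P = 4.9087e+06


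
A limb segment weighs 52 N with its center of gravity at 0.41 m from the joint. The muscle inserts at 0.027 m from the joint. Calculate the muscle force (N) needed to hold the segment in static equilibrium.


F_muscle = W * d_load / d_muscle
F_muscle = 52 * 0.41 / 0.027
Numerator = 21.3200
F_muscle = 789.6296


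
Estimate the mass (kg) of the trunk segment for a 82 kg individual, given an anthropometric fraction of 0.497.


m_segment = body_mass * fraction
m_segment = 82 * 0.497
m_segment = 40.7540


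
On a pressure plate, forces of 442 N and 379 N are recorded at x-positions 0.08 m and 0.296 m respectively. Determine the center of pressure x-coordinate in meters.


COP_x = (F1*x1 + F2*x2) / (F1 + F2)
COP_x = (442*0.08 + 379*0.296) / (442 + 379)
Numerator = 147.5440
Denominator = 821
COP_x = 0.1797


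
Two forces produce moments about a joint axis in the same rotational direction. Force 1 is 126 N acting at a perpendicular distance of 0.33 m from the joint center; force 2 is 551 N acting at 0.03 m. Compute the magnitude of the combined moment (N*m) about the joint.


M = F1 * d1 + F2 * d2
M = 126 * 0.33 + 551 * 0.03
M = 41.5800 + 16.5300
M = 58.1100


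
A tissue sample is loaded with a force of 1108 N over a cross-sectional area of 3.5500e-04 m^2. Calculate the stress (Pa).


stress = F / A
stress = 1108 / 3.5500e-04
stress = 3.1211e+06


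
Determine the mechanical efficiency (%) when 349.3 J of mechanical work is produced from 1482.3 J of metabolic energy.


eta = (W_mech / E_meta) * 100
eta = (349.3 / 1482.3) * 100
ratio = 0.2356
eta = 23.5647


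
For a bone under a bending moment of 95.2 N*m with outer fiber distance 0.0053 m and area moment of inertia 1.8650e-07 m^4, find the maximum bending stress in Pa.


sigma = M * c / I
sigma = 95.2 * 0.0053 / 1.8650e-07
M * c = 0.5046
sigma = 2.7054e+06


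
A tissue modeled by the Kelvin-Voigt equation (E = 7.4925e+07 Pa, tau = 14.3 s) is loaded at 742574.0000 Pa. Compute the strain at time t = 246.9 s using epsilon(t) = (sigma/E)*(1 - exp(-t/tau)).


epsilon(t) = (sigma/E) * (1 - exp(-t/tau))
sigma/E = 742574.0000 / 7.4925e+07 = 0.0099
exp(-t/tau) = exp(-246.9 / 14.3) = 3.1739e-08
epsilon = 0.0099 * (1 - 3.1739e-08)
epsilon = 0.0099


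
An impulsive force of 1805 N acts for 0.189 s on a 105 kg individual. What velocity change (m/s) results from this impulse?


J = F * dt = 1805 * 0.189 = 341.1450 N*s
delta_v = J / m
delta_v = 341.1450 / 105
delta_v = 3.2490


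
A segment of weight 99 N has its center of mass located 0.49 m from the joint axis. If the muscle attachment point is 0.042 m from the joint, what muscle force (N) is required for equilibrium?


F_muscle = W * d_load / d_muscle
F_muscle = 99 * 0.49 / 0.042
Numerator = 48.5100
F_muscle = 1155.0000


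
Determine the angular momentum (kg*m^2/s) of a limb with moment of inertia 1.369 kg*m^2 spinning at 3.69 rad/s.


L = I * omega
L = 1.369 * 3.69
L = 5.0516


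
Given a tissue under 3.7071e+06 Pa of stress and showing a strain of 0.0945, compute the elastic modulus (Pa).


E = stress / strain
E = 3.7071e+06 / 0.0945
E = 3.9229e+07


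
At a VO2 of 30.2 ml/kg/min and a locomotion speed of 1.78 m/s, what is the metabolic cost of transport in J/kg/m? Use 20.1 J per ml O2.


Power per kg = VO2 * 20.1 / 60
Power per kg = 30.2 * 20.1 / 60 = 10.1170 W/kg
Cost = power_per_kg / speed
Cost = 10.1170 / 1.78
Cost = 5.6837


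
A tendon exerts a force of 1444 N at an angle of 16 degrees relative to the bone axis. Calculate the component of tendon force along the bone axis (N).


F_eff = F_tendon * cos(theta)
theta = 16 deg = 0.2793 rad
cos(theta) = 0.9613
F_eff = 1444 * 0.9613
F_eff = 1388.0619


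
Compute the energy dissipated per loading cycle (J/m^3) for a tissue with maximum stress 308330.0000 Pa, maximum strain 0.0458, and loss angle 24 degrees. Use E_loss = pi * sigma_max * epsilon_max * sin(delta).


E_loss = pi * sigma_max * epsilon_max * sin(delta)
delta = 24 deg = 0.4189 rad
sin(delta) = 0.4067
E_loss = pi * 308330.0000 * 0.0458 * 0.4067
E_loss = 18044.4826


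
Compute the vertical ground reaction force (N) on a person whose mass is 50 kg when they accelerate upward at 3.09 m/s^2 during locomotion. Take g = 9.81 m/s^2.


GRF = m * (g + a)
GRF = 50 * (9.81 + 3.09)
GRF = 50 * 12.9000
GRF = 645.0000


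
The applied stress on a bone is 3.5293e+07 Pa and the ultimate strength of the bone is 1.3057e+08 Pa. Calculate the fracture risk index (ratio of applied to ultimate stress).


FRI = applied / ultimate
FRI = 3.5293e+07 / 1.3057e+08
FRI = 0.2703


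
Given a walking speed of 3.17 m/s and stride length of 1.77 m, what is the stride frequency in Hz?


f = v / stride_length
f = 3.17 / 1.77
f = 1.7910


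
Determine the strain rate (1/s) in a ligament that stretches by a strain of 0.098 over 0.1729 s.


strain_rate = delta_strain / delta_t
strain_rate = 0.098 / 0.1729
strain_rate = 0.5668


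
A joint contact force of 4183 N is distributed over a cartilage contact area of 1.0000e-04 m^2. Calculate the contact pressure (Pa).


P = F / A
P = 4183 / 1.0000e-04
P = 4.1830e+07


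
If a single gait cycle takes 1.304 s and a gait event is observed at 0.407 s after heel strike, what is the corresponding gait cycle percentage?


pct = (event_time / cycle_time) * 100
pct = (0.407 / 1.304) * 100
ratio = 0.3121
pct = 31.2117


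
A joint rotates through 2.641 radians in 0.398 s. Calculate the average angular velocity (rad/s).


omega = delta_theta / delta_t
omega = 2.641 / 0.398
omega = 6.6357


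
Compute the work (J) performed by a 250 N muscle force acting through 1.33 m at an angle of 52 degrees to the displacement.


W = F * d * cos(theta)
theta = 52 deg = 0.9076 rad
cos(theta) = 0.6157
W = 250 * 1.33 * 0.6157
W = 204.7074


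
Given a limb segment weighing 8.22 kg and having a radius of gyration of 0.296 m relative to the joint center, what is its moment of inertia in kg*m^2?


I = m * k^2
I = 8.22 * 0.296^2
k^2 = 0.0876
I = 0.7202


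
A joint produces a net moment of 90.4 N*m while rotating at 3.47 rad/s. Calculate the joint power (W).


P = M * omega
P = 90.4 * 3.47
P = 313.6880


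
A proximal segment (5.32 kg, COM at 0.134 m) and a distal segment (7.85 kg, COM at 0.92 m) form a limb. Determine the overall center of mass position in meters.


COM = (m1*x1 + m2*x2) / (m1 + m2)
COM = (5.32*0.134 + 7.85*0.92) / (5.32 + 7.85)
Numerator = 7.9349
Denominator = 13.1700
COM = 0.6025


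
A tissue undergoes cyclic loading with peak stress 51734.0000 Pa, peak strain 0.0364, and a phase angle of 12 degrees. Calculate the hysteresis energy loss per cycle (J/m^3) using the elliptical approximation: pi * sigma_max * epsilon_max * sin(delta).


E_loss = pi * sigma_max * epsilon_max * sin(delta)
delta = 12 deg = 0.2094 rad
sin(delta) = 0.2079
E_loss = pi * 51734.0000 * 0.0364 * 0.2079
E_loss = 1230.0032


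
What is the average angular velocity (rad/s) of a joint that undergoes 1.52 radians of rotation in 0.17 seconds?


omega = delta_theta / delta_t
omega = 1.52 / 0.17
omega = 8.9412


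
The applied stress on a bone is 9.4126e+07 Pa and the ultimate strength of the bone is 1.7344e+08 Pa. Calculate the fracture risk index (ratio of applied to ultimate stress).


FRI = applied / ultimate
FRI = 9.4126e+07 / 1.7344e+08
FRI = 0.5427


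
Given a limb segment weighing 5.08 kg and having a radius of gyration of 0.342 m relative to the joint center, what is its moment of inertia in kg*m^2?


I = m * k^2
I = 5.08 * 0.342^2
k^2 = 0.1170
I = 0.5942


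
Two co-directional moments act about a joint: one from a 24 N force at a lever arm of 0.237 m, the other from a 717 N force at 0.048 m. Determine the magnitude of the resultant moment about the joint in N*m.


M = F1 * d1 + F2 * d2
M = 24 * 0.237 + 717 * 0.048
M = 5.6880 + 34.4160
M = 40.1040


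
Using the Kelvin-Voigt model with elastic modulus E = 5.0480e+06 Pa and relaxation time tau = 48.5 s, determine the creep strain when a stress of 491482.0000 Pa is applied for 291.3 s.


epsilon(t) = (sigma/E) * (1 - exp(-t/tau))
sigma/E = 491482.0000 / 5.0480e+06 = 0.0974
exp(-t/tau) = exp(-291.3 / 48.5) = 0.0025
epsilon = 0.0974 * (1 - 0.0025)
epsilon = 0.0971


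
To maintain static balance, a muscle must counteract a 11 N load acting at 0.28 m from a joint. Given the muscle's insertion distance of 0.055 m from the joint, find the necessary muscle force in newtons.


F_muscle = W * d_load / d_muscle
F_muscle = 11 * 0.28 / 0.055
Numerator = 3.0800
F_muscle = 56.0000


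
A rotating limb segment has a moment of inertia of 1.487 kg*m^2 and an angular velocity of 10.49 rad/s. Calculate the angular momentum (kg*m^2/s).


L = I * omega
L = 1.487 * 10.49
L = 15.5986


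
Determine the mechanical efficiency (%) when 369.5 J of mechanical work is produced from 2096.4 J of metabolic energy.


eta = (W_mech / E_meta) * 100
eta = (369.5 / 2096.4) * 100
ratio = 0.1763
eta = 17.6255


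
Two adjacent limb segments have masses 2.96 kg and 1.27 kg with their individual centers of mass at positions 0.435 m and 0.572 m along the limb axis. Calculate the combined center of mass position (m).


COM = (m1*x1 + m2*x2) / (m1 + m2)
COM = (2.96*0.435 + 1.27*0.572) / (2.96 + 1.27)
Numerator = 2.0140
Denominator = 4.2300
COM = 0.4761


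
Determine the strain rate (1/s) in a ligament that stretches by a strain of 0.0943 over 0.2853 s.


strain_rate = delta_strain / delta_t
strain_rate = 0.0943 / 0.2853
strain_rate = 0.3305


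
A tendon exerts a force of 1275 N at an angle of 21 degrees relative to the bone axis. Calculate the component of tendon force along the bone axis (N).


F_eff = F_tendon * cos(theta)
theta = 21 deg = 0.3665 rad
cos(theta) = 0.9336
F_eff = 1275 * 0.9336
F_eff = 1190.3150


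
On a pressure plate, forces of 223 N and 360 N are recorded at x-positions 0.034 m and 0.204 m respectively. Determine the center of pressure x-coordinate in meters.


COP_x = (F1*x1 + F2*x2) / (F1 + F2)
COP_x = (223*0.034 + 360*0.204) / (223 + 360)
Numerator = 81.0220
Denominator = 583
COP_x = 0.1390


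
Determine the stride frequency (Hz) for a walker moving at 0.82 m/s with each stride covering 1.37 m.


f = v / stride_length
f = 0.82 / 1.37
f = 0.5985


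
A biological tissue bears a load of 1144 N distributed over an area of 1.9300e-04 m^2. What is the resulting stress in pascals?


stress = F / A
stress = 1144 / 1.9300e-04
stress = 5.9275e+06


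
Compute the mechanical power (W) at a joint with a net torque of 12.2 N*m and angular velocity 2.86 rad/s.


P = M * omega
P = 12.2 * 2.86
P = 34.8920


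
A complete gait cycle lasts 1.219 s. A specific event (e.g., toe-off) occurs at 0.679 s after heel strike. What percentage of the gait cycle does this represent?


pct = (event_time / cycle_time) * 100
pct = (0.679 / 1.219) * 100
ratio = 0.5570
pct = 55.7014


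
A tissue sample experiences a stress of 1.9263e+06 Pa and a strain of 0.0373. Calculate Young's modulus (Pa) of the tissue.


E = stress / strain
E = 1.9263e+06 / 0.0373
E = 5.1643e+07
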